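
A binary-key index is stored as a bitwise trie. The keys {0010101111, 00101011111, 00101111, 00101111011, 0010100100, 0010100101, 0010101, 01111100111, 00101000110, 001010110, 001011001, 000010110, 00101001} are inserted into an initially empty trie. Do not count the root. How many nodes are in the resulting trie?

Count nodes per top-level branch (shared prefixes stored once):
  '0'-branch (000010110, 00101000110, 00101001, 0010100100, 0010100101, 0010101, 001010110, 0010101111, 00101011111, 001011001, 00101111, 00101111011, 01111100111): 47 nodes
Sum: 47

47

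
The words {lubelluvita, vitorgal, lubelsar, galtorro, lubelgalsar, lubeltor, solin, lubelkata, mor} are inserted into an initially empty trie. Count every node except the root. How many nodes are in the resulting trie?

Count nodes per top-level branch (shared prefixes stored once):
  'g'-branch (galtorro): 8 nodes
  'l'-branch (lubelgalsar, lubelkata, lubelluvita, lubelsar, lubeltor): 27 nodes
  'm'-branch (mor): 3 nodes
  's'-branch (solin): 5 nodes
  'v'-branch (vitorgal): 8 nodes
Sum: 51

51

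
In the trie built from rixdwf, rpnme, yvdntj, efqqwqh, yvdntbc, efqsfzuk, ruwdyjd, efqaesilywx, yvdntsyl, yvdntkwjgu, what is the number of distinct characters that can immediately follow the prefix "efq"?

3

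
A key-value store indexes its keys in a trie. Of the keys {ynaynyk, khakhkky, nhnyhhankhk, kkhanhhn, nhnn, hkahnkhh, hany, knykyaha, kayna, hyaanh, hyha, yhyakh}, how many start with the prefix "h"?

Filter for entries beginning with "h":
Words under "h": hany, hkahnkhh, hyaanh, hyha
Count: 4

4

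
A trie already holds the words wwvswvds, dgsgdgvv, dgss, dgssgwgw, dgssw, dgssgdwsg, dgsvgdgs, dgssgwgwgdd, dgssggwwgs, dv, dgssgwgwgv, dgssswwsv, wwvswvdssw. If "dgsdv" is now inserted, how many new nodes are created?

The longest prefix of "dgsdv" already in the trie is "dgs" (length 3).
New nodes needed: |"dgsdv"| − 3 = 5 − 3 = 2.

2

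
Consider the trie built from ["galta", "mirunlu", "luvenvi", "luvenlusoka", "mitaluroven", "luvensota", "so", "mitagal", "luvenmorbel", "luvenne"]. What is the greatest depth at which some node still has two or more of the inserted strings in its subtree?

Look for the deepest trie node that still has at least two words in its subtree.
"luvenlusoka" and "luvenmorbel" agree on "luven" (5 characters) before diverging; nothing deeper is shared.
Longest shared-prefix length: 5

5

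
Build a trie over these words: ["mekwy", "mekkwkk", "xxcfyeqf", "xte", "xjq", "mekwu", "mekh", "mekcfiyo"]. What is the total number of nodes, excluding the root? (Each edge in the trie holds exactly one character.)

Trie structure (* marks end of a word):
(root)
├─ m
│  └─ e
│     └─ k
│        ├─ c
│        │  └─ f
│        │     └─ i
│        │        └─ y
│        │           └─ o *
│        ├─ h *
│        ├─ k
│        │  └─ w
│        │     └─ k
│        │        └─ k *
│        └─ w
│           ├─ u *
│           └─ y *
└─ x
   ├─ j
   │  └─ q *
   ├─ t
   │  └─ e *
   └─ x
      └─ c
         └─ f
            └─ y
               └─ e
                  └─ q
                     └─ f *
Counting every labelled node above: 28.

28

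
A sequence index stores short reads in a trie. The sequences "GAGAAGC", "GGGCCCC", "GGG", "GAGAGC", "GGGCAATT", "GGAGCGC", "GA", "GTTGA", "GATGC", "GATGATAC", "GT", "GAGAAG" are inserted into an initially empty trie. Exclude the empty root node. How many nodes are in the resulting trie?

Count nodes per top-level branch (shared prefixes stored once):
  'G'-branch (GA, GAGAAG, GAGAAGC, GAGAGC, GATGATAC, GATGC, GGAGCGC, GGG, GGGCAATT, GGGCCCC, GT, GTTGA): 35 nodes
Sum: 35

35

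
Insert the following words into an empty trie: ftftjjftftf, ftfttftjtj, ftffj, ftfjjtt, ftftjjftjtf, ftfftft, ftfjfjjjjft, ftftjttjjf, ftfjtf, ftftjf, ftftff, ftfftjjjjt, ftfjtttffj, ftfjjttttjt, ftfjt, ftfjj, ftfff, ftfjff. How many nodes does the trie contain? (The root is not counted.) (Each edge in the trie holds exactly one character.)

Count nodes per top-level branch (shared prefixes stored once):
  'f'-branch (ftfff, ftffj, ftfftft, ftfftjjjjt, ftfjff, ftfjfjjjjft, ftfjj, ftfjjtt, ftfjjttttjt, ftfjt, ftfjtf, ftfjtttffj, ftftff, ftftjf, ftftjjftftf, ftftjjftjtf, ftftjttjjf, ftfttftjtj): 62 nodes
Sum: 62

62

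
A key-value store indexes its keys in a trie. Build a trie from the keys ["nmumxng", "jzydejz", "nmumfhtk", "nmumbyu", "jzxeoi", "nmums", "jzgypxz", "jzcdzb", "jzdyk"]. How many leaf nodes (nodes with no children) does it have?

9

A leaf is a node with no children — equivalently, the end of a word that is not a proper prefix of any other stored word.
Those words: "jzcdzb", "jzdyk", "jzgypxz", "jzxeoi", "jzydejz", "nmumbyu", "nmumfhtk", "nmums", "nmumxng"
Leaf count: 9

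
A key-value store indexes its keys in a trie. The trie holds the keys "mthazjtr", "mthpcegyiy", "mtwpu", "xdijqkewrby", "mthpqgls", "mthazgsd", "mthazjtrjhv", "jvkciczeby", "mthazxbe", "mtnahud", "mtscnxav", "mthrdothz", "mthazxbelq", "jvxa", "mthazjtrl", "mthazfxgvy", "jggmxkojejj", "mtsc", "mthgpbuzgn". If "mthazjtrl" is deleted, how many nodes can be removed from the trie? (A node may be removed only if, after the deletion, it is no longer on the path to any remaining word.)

1

After clearing the end-marker at "mthazjtrl", prune upward until reaching a node still needed by another word.
The suffix "l" (1 node) is used only by "mthazjtrl"; the node for "mthazjtr" still has the child "j", so pruning stops there.
Nodes removed: 1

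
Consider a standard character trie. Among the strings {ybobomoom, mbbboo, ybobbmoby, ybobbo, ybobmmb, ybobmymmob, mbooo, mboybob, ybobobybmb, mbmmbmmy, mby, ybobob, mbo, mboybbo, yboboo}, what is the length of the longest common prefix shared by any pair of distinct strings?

Look for the deepest trie node that still has at least two words in its subtree.
"ybobob" and "ybobobybmb" agree on "ybobob" (6 characters) before diverging; nothing deeper is shared.
Longest shared-prefix length: 6

6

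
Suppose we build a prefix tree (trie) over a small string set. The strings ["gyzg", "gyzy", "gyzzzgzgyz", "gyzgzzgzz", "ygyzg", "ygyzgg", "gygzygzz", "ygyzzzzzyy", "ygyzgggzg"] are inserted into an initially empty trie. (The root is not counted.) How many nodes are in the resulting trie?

For each word, the new-node count is its length minus the longest prefix already in the trie:
  "gyzg" → 4 new (g, y, z, g)
  "gyzy" → prefix "gyz" already present; 1 new (y)
  "gyzzzgzgyz" → prefix "gyz" already present; 7 new (z, z, g, z, g, y, z)
  "gyzgzzgzz" → prefix "gyzg" already present; 5 new (z, z, g, z, z)
  "ygyzg" → 5 new (y, g, y, z, g)
  "ygyzgg" → prefix "ygyzg" already present; 1 new (g)
  "gygzygzz" → prefix "gy" already present; 6 new (g, z, y, g, z, z)
  "ygyzzzzzyy" → prefix "ygyz" already present; 6 new (z, z, z, z, y, y)
  "ygyzgggzg" → prefix "ygyzgg" already present; 3 new (g, z, g)
Total nodes = 4 + 1 + 7 + 5 + 5 + 1 + 6 + 6 + 3 = 38

38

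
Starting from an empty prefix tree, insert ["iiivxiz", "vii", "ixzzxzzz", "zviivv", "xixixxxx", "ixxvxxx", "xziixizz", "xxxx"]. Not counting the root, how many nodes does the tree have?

46

Count nodes per top-level branch (shared prefixes stored once):
  'i'-branch (iiivxiz, ixxvxxx, ixzzxzzz): 19 nodes
  'v'-branch (vii): 3 nodes
  'x'-branch (xixixxxx, xxxx, xziixizz): 18 nodes
  'z'-branch (zviivv): 6 nodes
Sum: 46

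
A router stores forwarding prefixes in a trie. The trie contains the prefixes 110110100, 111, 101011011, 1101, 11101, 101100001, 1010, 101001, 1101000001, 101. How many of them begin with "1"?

Filter for entries beginning with "1":
Matches: "101", "1010", "101001", "101011011", "101100001", "1101", "1101000001", "110110100", "111", "11101"
Count: 10

10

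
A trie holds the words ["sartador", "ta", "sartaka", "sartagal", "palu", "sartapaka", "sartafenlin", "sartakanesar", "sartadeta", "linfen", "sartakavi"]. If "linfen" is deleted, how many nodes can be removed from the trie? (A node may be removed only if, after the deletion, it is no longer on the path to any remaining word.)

6

A node on "linfen"'s path can go only if nothing else ends at it or branches off below it.
No other word shares any prefix with "linfen", so all 6 of its nodes go.
Nodes removed: 6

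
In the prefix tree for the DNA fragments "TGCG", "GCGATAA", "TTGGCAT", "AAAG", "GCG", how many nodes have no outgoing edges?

4

A leaf is a node with no children — equivalently, the end of a word that is not a proper prefix of any other stored word.
Those words: "AAAG", "GCGATAA", "TGCG", "TTGGCAT"
Leaf count: 4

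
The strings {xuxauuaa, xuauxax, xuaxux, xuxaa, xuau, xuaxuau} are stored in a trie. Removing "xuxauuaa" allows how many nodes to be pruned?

After clearing the end-marker at "xuxauuaa", prune upward until reaching a node still needed by another word.
The suffix "uuaa" (4 nodes) is used only by "xuxauuaa"; the node for "xuxa" still has the child "a", so pruning stops there.
Nodes removed: 4

4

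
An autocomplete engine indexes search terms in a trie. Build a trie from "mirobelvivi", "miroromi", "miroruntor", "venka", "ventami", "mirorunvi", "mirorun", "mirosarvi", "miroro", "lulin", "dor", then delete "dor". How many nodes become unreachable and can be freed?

3

After clearing the end-marker at "dor", prune upward until reaching a node still needed by another word.
No other word shares any prefix with "dor", so all 3 of its nodes go.
Nodes removed: 3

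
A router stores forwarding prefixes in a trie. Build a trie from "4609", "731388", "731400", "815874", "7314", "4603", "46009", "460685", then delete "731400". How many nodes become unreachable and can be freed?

Walk "731400" from the leaf back toward the root, removing each node that no remaining word uses.
The suffix "00" (2 nodes) is used only by "731400"; "7314" is itself a stored word, so pruning stops there.
Nodes removed: 2

2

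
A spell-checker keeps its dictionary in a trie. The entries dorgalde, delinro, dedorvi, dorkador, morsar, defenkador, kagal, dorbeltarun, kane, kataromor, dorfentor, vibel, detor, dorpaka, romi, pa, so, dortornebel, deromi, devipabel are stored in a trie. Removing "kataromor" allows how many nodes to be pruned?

Walk "kataromor" from the leaf back toward the root, removing each node that no remaining word uses.
The suffix "taromor" (7 nodes) is used only by "kataromor"; the node for "ka" still has the child "g", so pruning stops there.
Nodes removed: 7

7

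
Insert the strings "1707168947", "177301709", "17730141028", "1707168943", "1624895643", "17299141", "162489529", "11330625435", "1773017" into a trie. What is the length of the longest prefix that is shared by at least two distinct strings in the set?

Look for the deepest trie node that still has at least two words in its subtree.
"1707168943" and "1707168947" agree on "170716894" (9 characters) before diverging; nothing deeper is shared.
Longest shared-prefix length: 9

9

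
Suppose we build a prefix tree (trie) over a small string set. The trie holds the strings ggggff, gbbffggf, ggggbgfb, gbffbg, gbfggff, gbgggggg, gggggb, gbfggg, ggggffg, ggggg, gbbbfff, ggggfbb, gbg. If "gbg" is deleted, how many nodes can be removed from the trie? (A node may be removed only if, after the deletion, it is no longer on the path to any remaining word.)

0

A node on "gbg"'s path can go only if nothing else ends at it or branches off below it.
Every node on "gbg" is still needed (e.g. by "gbgggggg"), so nothing is freed.
Nodes removed: 0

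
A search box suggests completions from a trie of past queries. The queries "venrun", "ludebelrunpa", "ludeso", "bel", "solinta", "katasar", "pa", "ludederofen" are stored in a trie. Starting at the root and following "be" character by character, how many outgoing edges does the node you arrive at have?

1

Walk "be" from the root, arriving at one node.
Distinct next characters after "be": l.
That node has 1 child edge.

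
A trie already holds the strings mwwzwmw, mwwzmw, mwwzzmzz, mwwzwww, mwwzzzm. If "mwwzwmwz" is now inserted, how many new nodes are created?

Walking "mwwzwmwz" from the root, the first 7 characters ("mwwzwmw") follow existing edges; "z" is the first miss.
New nodes needed: |"mwwzwmwz"| − 7 = 8 − 7 = 1.

1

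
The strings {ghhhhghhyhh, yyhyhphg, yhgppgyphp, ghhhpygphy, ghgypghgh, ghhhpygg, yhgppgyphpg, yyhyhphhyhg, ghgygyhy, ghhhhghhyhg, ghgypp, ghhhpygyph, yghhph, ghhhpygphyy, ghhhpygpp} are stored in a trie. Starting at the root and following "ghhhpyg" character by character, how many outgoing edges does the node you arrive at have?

The children of the "ghhhpyg" node are the distinct next characters among strings starting with "ghhhpyg".
Characters that immediately follow "ghhhpyg" among the stored strings: {g, p, y}.
That node has 3 child edges.

3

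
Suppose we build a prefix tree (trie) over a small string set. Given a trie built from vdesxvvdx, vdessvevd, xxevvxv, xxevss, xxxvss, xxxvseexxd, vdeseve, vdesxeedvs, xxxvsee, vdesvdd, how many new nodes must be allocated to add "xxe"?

"xxe" is already a full path in the trie; only an end-marker is added.
No new nodes are needed: 0.

0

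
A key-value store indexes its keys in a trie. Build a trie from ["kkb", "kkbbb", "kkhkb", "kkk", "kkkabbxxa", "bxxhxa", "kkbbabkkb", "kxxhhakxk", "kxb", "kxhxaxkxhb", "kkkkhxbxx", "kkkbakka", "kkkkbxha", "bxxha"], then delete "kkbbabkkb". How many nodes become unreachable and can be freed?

5

A node on "kkbbabkkb"'s path can go only if nothing else ends at it or branches off below it.
The suffix "abkkb" (5 nodes) is used only by "kkbbabkkb"; the node for "kkbb" still has the child "b", so pruning stops there.
Nodes removed: 5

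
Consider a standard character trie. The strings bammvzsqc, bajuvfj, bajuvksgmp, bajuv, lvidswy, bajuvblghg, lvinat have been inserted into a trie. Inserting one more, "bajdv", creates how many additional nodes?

Walking "bajdv" from the root, the first 3 characters ("baj") follow existing edges; "d" is the first miss.
So 5 − 3 = 2 new nodes.

2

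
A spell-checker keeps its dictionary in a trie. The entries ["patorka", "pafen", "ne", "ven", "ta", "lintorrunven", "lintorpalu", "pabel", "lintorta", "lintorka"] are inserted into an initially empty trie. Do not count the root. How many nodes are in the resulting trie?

Trie structure (* marks end of a word):
(root)
├─ l
│  └─ i
│     └─ n
│        └─ t
│           └─ o
│              └─ r
│                 ├─ k
│                 │  └─ a *
│                 ├─ p
│                 │  └─ a
│                 │     └─ l
│                 │        └─ u *
│                 ├─ r
│                 │  └─ u
│                 │     └─ n
│                 │        └─ v
│                 │           └─ e
│                 │              └─ n *
│                 └─ t
│                    └─ a *
├─ n
│  └─ e *
├─ p
│  └─ a
│     ├─ b
│     │  └─ e
│     │     └─ l *
│     ├─ f
│     │  └─ e
│     │     └─ n *
│     └─ t
│        └─ o
│           └─ r
│              └─ k
│                 └─ a *
├─ t
│  └─ a *
└─ v
   └─ e
      └─ n *
Counting every labelled node above: 40.

40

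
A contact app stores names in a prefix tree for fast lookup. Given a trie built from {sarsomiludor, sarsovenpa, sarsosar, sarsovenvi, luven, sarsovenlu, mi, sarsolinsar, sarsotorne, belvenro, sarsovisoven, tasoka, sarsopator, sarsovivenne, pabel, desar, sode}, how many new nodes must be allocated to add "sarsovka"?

The longest prefix of "sarsovka" already in the trie is "sarsov" (length 6).
So 8 − 6 = 2 new nodes.

2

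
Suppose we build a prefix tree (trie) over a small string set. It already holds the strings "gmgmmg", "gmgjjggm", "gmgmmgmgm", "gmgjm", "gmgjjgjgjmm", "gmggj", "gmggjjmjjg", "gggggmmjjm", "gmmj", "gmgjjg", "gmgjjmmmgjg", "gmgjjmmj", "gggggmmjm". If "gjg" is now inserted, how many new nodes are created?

2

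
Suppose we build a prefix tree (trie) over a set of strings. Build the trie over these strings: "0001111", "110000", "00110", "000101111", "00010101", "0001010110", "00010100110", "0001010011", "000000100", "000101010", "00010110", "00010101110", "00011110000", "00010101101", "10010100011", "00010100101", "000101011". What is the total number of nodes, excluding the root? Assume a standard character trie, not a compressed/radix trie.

56

Insert word by word; a character creates a node only if that edge doesn't already exist:
  "0001111" → 7 new (0, 0, 0, 1, 1, 1, 1)
  "110000" → 6 new (1, 1, 0, 0, 0, 0)
  "00110" → prefix "00" already present; 3 new (1, 1, 0)
  "000101111" → prefix "0001" already present; 5 new (0, 1, 1, 1, 1)
  "00010101" → prefix "000101" already present; 2 new (0, 1)
  "0001010110" → prefix "00010101" already present; 2 new (1, 0)
  "00010100110" → prefix "0001010" already present; 4 new (0, 1, 1, 0)
  "0001010011" → prefix "0001010011" already present; 0 new (none)
  "000000100" → prefix "000" already present; 6 new (0, 0, 0, 1, 0, 0)
  "000101010" → prefix "00010101" already present; 1 new (0)
  "00010110" → prefix "0001011" already present; 1 new (0)
  "00010101110" → prefix "000101011" already present; 2 new (1, 0)
  "00011110000" → prefix "0001111" already present; 4 new (0, 0, 0, 0)
  "00010101101" → prefix "0001010110" already present; 1 new (1)
  "10010100011" → prefix "1" already present; 10 new (0, 0, 1, 0, 1, 0, 0, 0, 1, 1)
  "00010100101" → prefix "000101001" already present; 2 new (0, 1)
  "000101011" → prefix "000101011" already present; 0 new (none)
Total nodes = 7 + 6 + 3 + 5 + 2 + 2 + 4 + 0 + 6 + 1 + 1 + 2 + 4 + 1 + 10 + 2 + 0 = 56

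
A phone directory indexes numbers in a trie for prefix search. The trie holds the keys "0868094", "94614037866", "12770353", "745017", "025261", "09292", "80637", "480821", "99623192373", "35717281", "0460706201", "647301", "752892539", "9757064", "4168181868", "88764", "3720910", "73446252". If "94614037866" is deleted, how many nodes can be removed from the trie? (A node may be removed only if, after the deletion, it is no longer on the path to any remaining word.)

A node on "94614037866"'s path can go only if nothing else ends at it or branches off below it.
The suffix "4614037866" (10 nodes) is used only by "94614037866"; the node for "9" still has the child "9", so pruning stops there.
Nodes removed: 10

10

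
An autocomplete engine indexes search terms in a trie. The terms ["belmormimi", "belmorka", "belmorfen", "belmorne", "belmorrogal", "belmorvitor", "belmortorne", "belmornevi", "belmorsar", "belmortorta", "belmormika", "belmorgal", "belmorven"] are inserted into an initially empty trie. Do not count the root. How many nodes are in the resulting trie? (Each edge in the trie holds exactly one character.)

Count nodes per top-level branch (shared prefixes stored once):
  'b'-branch (belmorfen, belmorgal, belmorka, belmormika, belmormimi, belmorne, belmornevi, belmorrogal, belmorsar, belmortorne, belmortorta, belmorven, belmorvitor): 46 nodes
Sum: 46

46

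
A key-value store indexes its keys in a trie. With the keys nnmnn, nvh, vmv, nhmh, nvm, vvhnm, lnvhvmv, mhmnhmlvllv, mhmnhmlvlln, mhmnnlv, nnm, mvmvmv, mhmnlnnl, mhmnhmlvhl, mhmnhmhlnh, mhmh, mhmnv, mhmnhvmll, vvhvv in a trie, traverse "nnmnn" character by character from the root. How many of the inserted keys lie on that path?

2

Check each prefix of "nnmnn" against the stored set — each match is an end-marker on the path.
Prefixes of the query that are stored words: "nnm", "nnmnn"
Count: 2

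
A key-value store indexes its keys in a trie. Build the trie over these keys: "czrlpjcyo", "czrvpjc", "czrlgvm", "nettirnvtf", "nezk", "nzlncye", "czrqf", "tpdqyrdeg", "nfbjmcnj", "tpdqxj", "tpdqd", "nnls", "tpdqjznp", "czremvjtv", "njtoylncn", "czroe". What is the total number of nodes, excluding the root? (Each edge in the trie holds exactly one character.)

Count nodes per top-level branch (shared prefixes stored once):
  'c'-branch (czremvjtv, czrlgvm, czrlpjcyo, czroe, czrqf, czrvpjc): 26 nodes
  'n'-branch (nettirnvtf, nezk, nfbjmcnj, njtoylncn, nnls, nzlncye): 36 nodes
  't'-branch (tpdqd, tpdqjznp, tpdqxj, tpdqyrdeg): 16 nodes
Sum: 78

78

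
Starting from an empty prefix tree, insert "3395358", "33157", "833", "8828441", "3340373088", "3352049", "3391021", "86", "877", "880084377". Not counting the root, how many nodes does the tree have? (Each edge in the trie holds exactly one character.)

46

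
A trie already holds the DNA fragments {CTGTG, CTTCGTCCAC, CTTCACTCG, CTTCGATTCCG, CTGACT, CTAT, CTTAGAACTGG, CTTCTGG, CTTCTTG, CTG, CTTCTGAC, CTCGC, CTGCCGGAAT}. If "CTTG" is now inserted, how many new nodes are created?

"CTT" is already a path in the trie; the remaining "G" must be added.
Each of the 1 remaining characters creates one node.

1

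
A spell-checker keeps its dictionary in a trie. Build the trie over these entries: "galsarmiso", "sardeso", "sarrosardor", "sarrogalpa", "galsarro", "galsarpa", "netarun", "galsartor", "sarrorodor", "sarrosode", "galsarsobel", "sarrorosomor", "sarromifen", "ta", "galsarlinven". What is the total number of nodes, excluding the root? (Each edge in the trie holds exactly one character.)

Count nodes per top-level branch (shared prefixes stored once):
  'g'-branch (galsarlinven, galsarmiso, galsarpa, galsarro, galsarsobel, galsartor): 28 nodes
  'n'-branch (netarun): 7 nodes
  's'-branch (sardeso, sarrogalpa, sarromifen, sarrorodor, sarrorosomor, sarrosardor, sarrosode): 38 nodes
  't'-branch (ta): 2 nodes
Sum: 75

75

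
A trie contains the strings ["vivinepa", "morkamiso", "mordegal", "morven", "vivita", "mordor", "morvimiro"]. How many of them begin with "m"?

5

Filter for entries beginning with "m":
Matches: "mordegal", "mordor", "morkamiso", "morven", "morvimiro"
Count: 5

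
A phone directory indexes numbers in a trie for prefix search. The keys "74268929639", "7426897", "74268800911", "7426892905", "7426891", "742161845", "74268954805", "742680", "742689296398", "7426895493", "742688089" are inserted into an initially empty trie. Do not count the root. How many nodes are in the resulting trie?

38

For each word, the new-node count is its length minus the longest prefix already in the trie:
  "74268929639" → 11 new (7, 4, 2, 6, 8, 9, 2, 9, 6, 3, 9)
  "7426897" → prefix "742689" already present; 1 new (7)
  "74268800911" → prefix "74268" already present; 6 new (8, 0, 0, 9, 1, 1)
  "7426892905" → prefix "74268929" already present; 2 new (0, 5)
  "7426891" → prefix "742689" already present; 1 new (1)
  "742161845" → prefix "742" already present; 6 new (1, 6, 1, 8, 4, 5)
  "74268954805" → prefix "742689" already present; 5 new (5, 4, 8, 0, 5)
  "742680" → prefix "74268" already present; 1 new (0)
  "742689296398" → prefix "74268929639" already present; 1 new (8)
  "7426895493" → prefix "74268954" already present; 2 new (9, 3)
  "742688089" → prefix "7426880" already present; 2 new (8, 9)
Total nodes = 11 + 1 + 6 + 2 + 1 + 6 + 5 + 1 + 1 + 2 + 2 = 38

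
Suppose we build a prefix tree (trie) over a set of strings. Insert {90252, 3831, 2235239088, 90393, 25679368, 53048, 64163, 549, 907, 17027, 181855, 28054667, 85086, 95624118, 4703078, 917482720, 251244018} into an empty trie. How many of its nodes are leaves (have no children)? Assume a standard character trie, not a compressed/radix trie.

Leaves are exactly the stored words that no other stored word extends.
Those words: "17027", "181855", "2235239088", "251244018", "25679368", "28054667", "3831", "4703078", "53048", "549", "64163", "85086", "90252", "90393", "907", "917482720", "95624118"
Leaf count: 17

17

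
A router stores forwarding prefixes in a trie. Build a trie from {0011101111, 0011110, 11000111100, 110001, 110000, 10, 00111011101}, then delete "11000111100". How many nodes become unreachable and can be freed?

After clearing the end-marker at "11000111100", prune upward until reaching a node still needed by another word.
The suffix "11100" (5 nodes) is used only by "11000111100"; "110001" is itself a stored word, so pruning stops there.
Nodes removed: 5

5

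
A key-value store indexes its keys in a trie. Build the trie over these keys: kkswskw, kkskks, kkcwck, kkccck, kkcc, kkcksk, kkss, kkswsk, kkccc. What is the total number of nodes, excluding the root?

21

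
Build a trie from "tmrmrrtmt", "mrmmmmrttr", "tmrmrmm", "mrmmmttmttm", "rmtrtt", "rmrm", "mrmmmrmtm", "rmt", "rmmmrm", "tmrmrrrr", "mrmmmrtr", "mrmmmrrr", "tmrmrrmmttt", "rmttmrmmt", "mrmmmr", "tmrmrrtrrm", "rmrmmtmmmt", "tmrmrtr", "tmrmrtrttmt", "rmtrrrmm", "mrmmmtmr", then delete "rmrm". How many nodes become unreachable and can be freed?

Walk "rmrm" from the leaf back toward the root, removing each node that no remaining word uses.
Every node on "rmrm" is still needed (e.g. by "rmrmmtmmmt"), so nothing is freed.
Nodes removed: 0

0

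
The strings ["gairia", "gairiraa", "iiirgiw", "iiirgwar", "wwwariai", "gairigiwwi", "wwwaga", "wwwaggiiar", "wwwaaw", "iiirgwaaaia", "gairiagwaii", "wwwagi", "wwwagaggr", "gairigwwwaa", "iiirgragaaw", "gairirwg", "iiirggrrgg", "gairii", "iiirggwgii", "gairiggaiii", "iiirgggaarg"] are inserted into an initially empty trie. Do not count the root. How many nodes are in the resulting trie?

87

Count nodes per top-level branch (shared prefixes stored once):
  'g'-branch (gairia, gairiagwaii, gairiggaiii, gairigiwwi, gairigwwwaa, gairii, gairiraa, gairirwg): 32 nodes
  'i'-branch (iiirgggaarg, iiirggrrgg, iiirggwgii, iiirgiw, iiirgragaaw, iiirgwaaaia, iiirgwar): 34 nodes
  'w'-branch (wwwaaw, wwwaga, wwwagaggr, wwwaggiiar, wwwagi, wwwariai): 21 nodes
Sum: 87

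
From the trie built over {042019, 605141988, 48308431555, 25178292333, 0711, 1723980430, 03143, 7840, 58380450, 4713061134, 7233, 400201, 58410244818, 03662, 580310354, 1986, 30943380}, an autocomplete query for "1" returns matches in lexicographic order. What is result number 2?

DFS of the "1" subtree visits, in order: "1723980430", "1986"
Position 2: 1986

1986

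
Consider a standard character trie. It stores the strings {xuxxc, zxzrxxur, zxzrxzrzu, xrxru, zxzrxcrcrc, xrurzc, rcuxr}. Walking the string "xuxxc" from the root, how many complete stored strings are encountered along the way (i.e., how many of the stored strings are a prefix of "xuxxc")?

Traverse "xuxxc" character by character; count nodes along the way that are marked as word ends.
Prefixes of the query that are stored words: "xuxxc"
Count: 1

1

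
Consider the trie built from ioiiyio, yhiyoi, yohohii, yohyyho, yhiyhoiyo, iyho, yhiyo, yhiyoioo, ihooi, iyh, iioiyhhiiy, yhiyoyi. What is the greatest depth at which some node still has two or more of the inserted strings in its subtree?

The deepest shared node is where two words last agree before diverging.
"yhiyoi" and "yhiyoioo" agree on "yhiyoi" (6 characters) before diverging; nothing deeper is shared.
Longest shared-prefix length: 6

6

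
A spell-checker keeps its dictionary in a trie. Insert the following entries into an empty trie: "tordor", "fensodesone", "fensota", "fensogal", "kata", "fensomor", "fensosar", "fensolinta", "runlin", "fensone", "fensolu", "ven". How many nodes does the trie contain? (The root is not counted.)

For each word, the new-node count is its length minus the longest prefix already in the trie:
  "tordor" → 6 new (t, o, r, d, o, r)
  "fensodesone" → 11 new (f, e, n, s, o, d, e, s, o, n, e)
  "fensota" → prefix "fenso" already present; 2 new (t, a)
  "fensogal" → prefix "fenso" already present; 3 new (g, a, l)
  "kata" → 4 new (k, a, t, a)
  "fensomor" → prefix "fenso" already present; 3 new (m, o, r)
  "fensosar" → prefix "fenso" already present; 3 new (s, a, r)
  "fensolinta" → prefix "fenso" already present; 5 new (l, i, n, t, a)
  "runlin" → 6 new (r, u, n, l, i, n)
  "fensone" → prefix "fenso" already present; 2 new (n, e)
  "fensolu" → prefix "fensol" already present; 1 new (u)
  "ven" → 3 new (v, e, n)
Total nodes = 6 + 11 + 2 + 3 + 4 + 3 + 3 + 5 + 6 + 2 + 1 + 3 = 49

49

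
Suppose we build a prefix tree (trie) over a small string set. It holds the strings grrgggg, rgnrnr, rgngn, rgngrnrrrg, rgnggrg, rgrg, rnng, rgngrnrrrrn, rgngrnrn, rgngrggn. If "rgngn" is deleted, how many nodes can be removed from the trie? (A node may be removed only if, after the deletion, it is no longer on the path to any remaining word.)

1

Walk "rgngn" from the leaf back toward the root, removing each node that no remaining word uses.
The suffix "n" (1 node) is used only by "rgngn"; the node for "rgng" still has the child "r", so pruning stops there.
Nodes removed: 1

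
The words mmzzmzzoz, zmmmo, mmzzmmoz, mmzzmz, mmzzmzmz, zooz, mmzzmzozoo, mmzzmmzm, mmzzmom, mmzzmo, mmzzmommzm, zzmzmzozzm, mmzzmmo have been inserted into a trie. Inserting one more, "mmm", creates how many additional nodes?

1

Walking "mmm" from the root, the first 2 characters ("mm") follow existing edges; "m" is the first miss.
Each of the 1 remaining characters creates one node.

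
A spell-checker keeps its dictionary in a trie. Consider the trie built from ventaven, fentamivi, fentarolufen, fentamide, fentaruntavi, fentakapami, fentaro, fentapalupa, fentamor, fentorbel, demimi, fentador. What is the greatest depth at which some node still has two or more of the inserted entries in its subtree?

Look for the deepest trie node that still has at least two words in its subtree.
"fentamide" and "fentamivi" agree on "fentami" (7 characters) before diverging; nothing deeper is shared.
Longest shared-prefix length: 7

7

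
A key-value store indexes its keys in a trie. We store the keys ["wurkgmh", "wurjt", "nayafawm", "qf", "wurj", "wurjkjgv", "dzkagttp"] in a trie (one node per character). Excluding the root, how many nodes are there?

31

Trie structure (* marks end of a word):
(root)
├─ d
│  └─ z
│     └─ k
│        └─ a
│           └─ g
│              └─ t
│                 └─ t
│                    └─ p *
├─ n
│  └─ a
│     └─ y
│        └─ a
│           └─ f
│              └─ a
│                 └─ w
│                    └─ m *
├─ q
│  └─ f *
└─ w
   └─ u
      └─ r
         ├─ j *
         │  ├─ k
         │  │  └─ j
         │  │     └─ g
         │  │        └─ v *
         │  └─ t *
         └─ k
            └─ g
               └─ m
                  └─ h *
Counting every labelled node above: 31.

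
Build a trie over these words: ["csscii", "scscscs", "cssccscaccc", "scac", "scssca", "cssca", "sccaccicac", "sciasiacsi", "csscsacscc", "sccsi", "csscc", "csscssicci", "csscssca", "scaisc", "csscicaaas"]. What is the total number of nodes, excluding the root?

For each word, the new-node count is its length minus the longest prefix already in the trie:
  "csscii" → 6 new (c, s, s, c, i, i)
  "scscscs" → 7 new (s, c, s, c, s, c, s)
  "cssccscaccc" → prefix "cssc" already present; 7 new (c, s, c, a, c, c, c)
  "scac" → prefix "sc" already present; 2 new (a, c)
  "scssca" → prefix "scs" already present; 3 new (s, c, a)
  "cssca" → prefix "cssc" already present; 1 new (a)
  "sccaccicac" → prefix "sc" already present; 8 new (c, a, c, c, i, c, a, c)
  "sciasiacsi" → prefix "sc" already present; 8 new (i, a, s, i, a, c, s, i)
  "csscsacscc" → prefix "cssc" already present; 6 new (s, a, c, s, c, c)
  "sccsi" → prefix "scc" already present; 2 new (s, i)
  "csscc" → prefix "csscc" already present; 0 new (none)
  "csscssicci" → prefix "csscs" already present; 5 new (s, i, c, c, i)
  "csscssca" → prefix "csscss" already present; 2 new (c, a)
  "scaisc" → prefix "sca" already present; 3 new (i, s, c)
  "csscicaaas" → prefix "cssci" already present; 5 new (c, a, a, a, s)
Total nodes = 6 + 7 + 7 + 2 + 3 + 1 + 8 + 8 + 6 + 2 + 0 + 5 + 2 + 3 + 5 = 65

65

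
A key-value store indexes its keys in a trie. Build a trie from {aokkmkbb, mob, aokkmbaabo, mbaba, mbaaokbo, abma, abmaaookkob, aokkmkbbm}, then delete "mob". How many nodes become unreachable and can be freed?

2

A node on "mob"'s path can go only if nothing else ends at it or branches off below it.
The suffix "ob" (2 nodes) is used only by "mob"; the node for "m" still has the child "b", so pruning stops there.
Nodes removed: 2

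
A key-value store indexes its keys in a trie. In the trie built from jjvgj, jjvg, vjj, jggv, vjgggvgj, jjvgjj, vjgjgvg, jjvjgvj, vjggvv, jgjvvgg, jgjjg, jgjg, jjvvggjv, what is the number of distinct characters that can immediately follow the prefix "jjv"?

The children of the "jjv" node are the distinct next characters among strings starting with "jjv".
Characters that immediately follow "jjv" among the stored strings: {g, j, v}.
That node has 3 child edges.

3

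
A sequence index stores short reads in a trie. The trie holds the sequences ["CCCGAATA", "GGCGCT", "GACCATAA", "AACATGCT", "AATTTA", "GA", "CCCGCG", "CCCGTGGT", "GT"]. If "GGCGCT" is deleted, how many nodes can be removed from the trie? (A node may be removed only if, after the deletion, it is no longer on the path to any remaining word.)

Walk "GGCGCT" from the leaf back toward the root, removing each node that no remaining word uses.
The suffix "GCGCT" (5 nodes) is used only by "GGCGCT"; the node for "G" still has the child "A", so pruning stops there.
Nodes removed: 5

5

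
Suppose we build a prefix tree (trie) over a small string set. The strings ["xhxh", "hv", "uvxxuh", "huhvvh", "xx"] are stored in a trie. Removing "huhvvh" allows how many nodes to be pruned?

A node on "huhvvh"'s path can go only if nothing else ends at it or branches off below it.
The suffix "uhvvh" (5 nodes) is used only by "huhvvh"; the node for "h" still has the child "v", so pruning stops there.
Nodes removed: 5

5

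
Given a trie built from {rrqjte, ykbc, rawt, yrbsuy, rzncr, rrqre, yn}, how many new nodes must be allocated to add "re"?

1

The longest prefix of "re" already in the trie is "r" (length 1).
Each of the 1 remaining characters creates one node.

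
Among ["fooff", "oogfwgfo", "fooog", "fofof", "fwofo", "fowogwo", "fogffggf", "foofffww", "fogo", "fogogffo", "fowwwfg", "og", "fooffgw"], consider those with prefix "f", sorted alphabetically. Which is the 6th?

Words with prefix "f", in lexicographic order: "fofof", "fogffggf", "fogo", "fogogffo", "fooff", "foofffww", "fooffgw", "fooog", "fowogwo", "fowwwfg", "fwofo"
Position 6: foofffww

foofffww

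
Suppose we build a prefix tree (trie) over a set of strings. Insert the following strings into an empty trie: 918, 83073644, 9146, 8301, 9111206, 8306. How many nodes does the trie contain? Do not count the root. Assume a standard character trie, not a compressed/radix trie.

20

For each word, the new-node count is its length minus the longest prefix already in the trie:
  "918" → 3 new (9, 1, 8)
  "83073644" → 8 new (8, 3, 0, 7, 3, 6, 4, 4)
  "9146" → prefix "91" already present; 2 new (4, 6)
  "8301" → prefix "830" already present; 1 new (1)
  "9111206" → prefix "91" already present; 5 new (1, 1, 2, 0, 6)
  "8306" → prefix "830" already present; 1 new (6)
Total nodes = 3 + 8 + 2 + 1 + 5 + 1 = 20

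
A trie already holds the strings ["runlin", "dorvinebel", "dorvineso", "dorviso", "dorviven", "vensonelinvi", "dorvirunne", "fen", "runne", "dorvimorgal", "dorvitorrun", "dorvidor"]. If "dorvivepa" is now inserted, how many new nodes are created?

2

Walking "dorvivepa" from the root, the first 7 characters ("dorvive") follow existing edges; "p" is the first miss.
So 9 − 7 = 2 new nodes.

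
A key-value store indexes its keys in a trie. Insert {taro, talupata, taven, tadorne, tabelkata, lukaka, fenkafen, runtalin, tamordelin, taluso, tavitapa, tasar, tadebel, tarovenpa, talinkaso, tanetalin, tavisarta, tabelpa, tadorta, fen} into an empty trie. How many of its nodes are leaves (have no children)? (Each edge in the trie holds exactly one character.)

A leaf is a node with no children — equivalently, the end of a word that is not a proper prefix of any other stored word.
Those words: "fenkafen", "lukaka", "runtalin", "tabelkata", "tabelpa", "tadebel", "tadorne", "tadorta", "talinkaso", "talupata", "taluso", "tamordelin", "tanetalin", "tarovenpa", "tasar", "taven", "tavisarta", "tavitapa"
Leaf count: 18

18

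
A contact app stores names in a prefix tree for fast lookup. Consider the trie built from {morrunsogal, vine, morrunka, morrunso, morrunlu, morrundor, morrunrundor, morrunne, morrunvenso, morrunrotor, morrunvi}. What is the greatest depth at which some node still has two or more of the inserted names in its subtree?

The deepest shared node is where two words last agree before diverging.
"morrunso" and "morrunsogal" agree on "morrunso" (8 characters) before diverging; nothing deeper is shared.
Longest shared-prefix length: 8

8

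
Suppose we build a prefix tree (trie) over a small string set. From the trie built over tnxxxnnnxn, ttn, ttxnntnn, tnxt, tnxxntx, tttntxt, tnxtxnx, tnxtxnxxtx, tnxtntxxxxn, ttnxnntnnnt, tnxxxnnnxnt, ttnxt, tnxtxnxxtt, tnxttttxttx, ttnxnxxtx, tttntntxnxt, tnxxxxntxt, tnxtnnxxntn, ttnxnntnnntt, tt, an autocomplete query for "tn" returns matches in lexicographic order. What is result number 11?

Words with prefix "tn", in lexicographic order: "tnxt", "tnxtnnxxntn", "tnxtntxxxxn", "tnxttttxttx", "tnxtxnx", "tnxtxnxxtt", "tnxtxnxxtx", "tnxxntx", "tnxxxnnnxn", "tnxxxnnnxnt", "tnxxxxntxt"
Position 11: tnxxxxntxt

tnxxxxntxt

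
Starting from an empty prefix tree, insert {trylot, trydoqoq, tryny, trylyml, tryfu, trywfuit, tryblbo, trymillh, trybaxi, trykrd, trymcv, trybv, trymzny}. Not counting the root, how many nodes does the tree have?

Trace insertions, counting only characters that open a new branch:
  "trylot" → 6 new (t, r, y, l, o, t)
  "trydoqoq" → prefix "try" already present; 5 new (d, o, q, o, q)
  "tryny" → prefix "try" already present; 2 new (n, y)
  "trylyml" → prefix "tryl" already present; 3 new (y, m, l)
  "tryfu" → prefix "try" already present; 2 new (f, u)
  "trywfuit" → prefix "try" already present; 5 new (w, f, u, i, t)
  "tryblbo" → prefix "try" already present; 4 new (b, l, b, o)
  "trymillh" → prefix "try" already present; 5 new (m, i, l, l, h)
  "trybaxi" → prefix "tryb" already present; 3 new (a, x, i)
  "trykrd" → prefix "try" already present; 3 new (k, r, d)
  "trymcv" → prefix "trym" already present; 2 new (c, v)
  "trybv" → prefix "tryb" already present; 1 new (v)
  "trymzny" → prefix "trym" already present; 3 new (z, n, y)
Total nodes = 6 + 5 + 2 + 3 + 2 + 5 + 4 + 5 + 3 + 3 + 2 + 1 + 3 = 44

44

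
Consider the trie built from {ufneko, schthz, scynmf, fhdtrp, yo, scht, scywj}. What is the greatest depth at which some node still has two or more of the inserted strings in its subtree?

4

Equivalently: take the maximum, over all pairs, of their longest common prefix length.
e.g. "scht" and "schthz" share the prefix "scht" of length 4; no pair shares a longer one.
Longest shared-prefix length: 4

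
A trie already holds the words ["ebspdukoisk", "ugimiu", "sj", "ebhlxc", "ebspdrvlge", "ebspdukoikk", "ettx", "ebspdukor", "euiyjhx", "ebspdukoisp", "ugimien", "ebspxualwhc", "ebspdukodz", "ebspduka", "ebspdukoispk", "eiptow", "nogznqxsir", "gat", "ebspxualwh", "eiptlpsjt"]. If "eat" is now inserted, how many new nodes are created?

2

The longest prefix of "eat" already in the trie is "e" (length 1).
New nodes needed: |"eat"| − 1 = 3 − 1 = 2.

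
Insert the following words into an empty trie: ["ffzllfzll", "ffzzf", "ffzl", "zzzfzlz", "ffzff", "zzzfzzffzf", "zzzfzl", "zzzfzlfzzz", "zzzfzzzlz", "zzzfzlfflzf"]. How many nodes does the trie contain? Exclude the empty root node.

Trie structure (* marks end of a word):
(root)
├─ f
│  └─ f
│     └─ z
│        ├─ f
│        │  └─ f *
│        ├─ l *
│        │  └─ l
│        │     └─ f
│        │        └─ z
│        │           └─ l
│        │              └─ l *
│        └─ z
│           └─ f *
└─ z
   └─ z
      └─ z
         └─ f
            └─ z
               ├─ l *
               │  ├─ f
               │  │  ├─ f
               │  │  │  └─ l
               │  │  │     └─ z
               │  │  │        └─ f *
               │  │  └─ z
               │  │     └─ z
               │  │        └─ z *
               │  └─ z *
               └─ z
                  ├─ f
                  │  └─ f
                  │     └─ z
                  │        └─ f *
                  └─ z
                     └─ l
                        └─ z *
Counting every labelled node above: 36.

36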